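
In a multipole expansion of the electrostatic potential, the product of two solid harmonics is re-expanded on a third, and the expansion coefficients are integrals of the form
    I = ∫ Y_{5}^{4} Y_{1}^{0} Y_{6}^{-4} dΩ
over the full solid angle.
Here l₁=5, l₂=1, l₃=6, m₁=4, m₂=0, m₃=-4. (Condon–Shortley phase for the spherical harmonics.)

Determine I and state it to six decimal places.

0.182727

m-sum 0 ✓  L=12 even ✓  4≤6≤6 ✓
Π(2lᵢ+1) = 11×3×13 = 429
triangle coeff Δ(5,1,6) = 1/858
Σ_t [0,0]: t=0:+1/14400 = 1/14400
(3j)²=6/143 [(5 1 6; 0 0 0)], sign=+1
Σ_t [0,0]: t=0:+1/362880 = 1/362880
(3j)²=10/429 [(5 1 6; 4 0 -4)], sign=+1
⇒ 4πI² = 60/143
I = (+1)√(60/143/(4π)) = 0.18272698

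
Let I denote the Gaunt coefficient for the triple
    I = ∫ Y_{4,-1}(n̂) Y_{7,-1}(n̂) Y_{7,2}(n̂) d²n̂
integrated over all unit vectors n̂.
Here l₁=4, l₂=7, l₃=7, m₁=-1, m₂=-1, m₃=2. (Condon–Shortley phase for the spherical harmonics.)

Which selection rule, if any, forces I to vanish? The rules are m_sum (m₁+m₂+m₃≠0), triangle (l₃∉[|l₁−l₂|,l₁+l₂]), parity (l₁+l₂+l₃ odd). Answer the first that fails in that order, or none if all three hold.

m₁+m₂+m₃ = -1 − 1 + 2 = 0  ✓
triangle: |4−7|=3 ≤ l₃=7 ≤ 4+7=11  ✓
parity: l₁+l₂+l₃ = 18 is even  ✓

none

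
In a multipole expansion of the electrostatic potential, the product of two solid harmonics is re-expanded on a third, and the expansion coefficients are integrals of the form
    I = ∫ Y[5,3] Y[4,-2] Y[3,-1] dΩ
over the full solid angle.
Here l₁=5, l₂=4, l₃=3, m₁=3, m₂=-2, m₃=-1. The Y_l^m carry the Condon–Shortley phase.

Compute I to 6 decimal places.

m-sum 0 ✓  L=12 even ✓  1≤3≤9 ✓
Π(2lᵢ+1) = 11×9×7 = 693
triangle coeff Δ(5,4,3) = 1/180180
Σ_t [2,4]: t=2:+1/576 t=3:−1/144 t=4:+1/576 = -1/288
(3j)²=20/1001 [(5 4 3; 0 0 0)], sign=+1
Σ_t [0,2]: t=0:+1/5760 t=1:−1/720 t=2:+1/2304 = -1/1280
(3j)²=27/1430 [(5 4 3; 3 -2 -1)], sign=-1
⇒ 4πI² = 486/1859
I = (-1)√(486/1859/(4π)) = -0.14423595

-0.144236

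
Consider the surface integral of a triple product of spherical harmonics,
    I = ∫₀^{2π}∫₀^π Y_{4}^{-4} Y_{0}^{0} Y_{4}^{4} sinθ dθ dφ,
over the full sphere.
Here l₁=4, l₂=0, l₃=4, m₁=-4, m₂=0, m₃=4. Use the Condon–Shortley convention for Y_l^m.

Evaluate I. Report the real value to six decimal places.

0.282095

Checks pass: Σm=0; 8 even; l₃=4∈[4,4].
(2·4+1)(2·0+1)(2·4+1) = 81
Δ: 0! 8! 0! / 9! → 1/9
sum: t=0:+1/576 = 1/576
3j²(4 0 4; 0 0 0) = Δ·Π!·Σ² = 1/9  (sign +1)
sum: t=0:+1/40320 = 1/40320
3j²(4 0 4; -4 0 4) = Δ·Π!·Σ² = 1/9  (sign +1)
combine: 4πI² = 81·1/9·1/9 = 1/1
take √, sign +1: I = 0.28209479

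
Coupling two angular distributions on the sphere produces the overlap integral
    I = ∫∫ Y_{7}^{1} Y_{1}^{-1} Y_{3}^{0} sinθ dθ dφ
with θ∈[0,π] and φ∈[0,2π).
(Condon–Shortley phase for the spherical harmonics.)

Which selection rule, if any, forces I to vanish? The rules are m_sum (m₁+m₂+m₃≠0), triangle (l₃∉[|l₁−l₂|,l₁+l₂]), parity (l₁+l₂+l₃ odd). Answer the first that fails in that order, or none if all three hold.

triangle

m₁+m₂+m₃ = 1 − 1 + 0 = 0  ✓
triangle: |7−1|=6 ≤ l₃=3 ≤ 7+1=8  ✗
parity: l₁+l₂+l₃ = 11 is odd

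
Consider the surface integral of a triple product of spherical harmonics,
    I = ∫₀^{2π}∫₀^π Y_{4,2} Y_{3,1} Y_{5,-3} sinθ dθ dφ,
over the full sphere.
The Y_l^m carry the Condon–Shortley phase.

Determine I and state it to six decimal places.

-0.144236

Rules hold: Σm=0, L=12 even, 1≤5≤7.
N = 9·7·11 = 693
Δ = 2!·6!·4!/13! = 1/180180
Racah Σ t=0..2: t=0:+1/576 t=1:−1/144 t=2:+1/576 = -1/288
⇒ 3j(4 3 5; 0 0 0)² = 20/1001, sgn +1
Racah Σ t=0..2: t=0:+1/2304 t=1:−1/720 t=2:+1/5760 = -1/1280
⇒ 3j(4 3 5; 2 1 -3)² = 27/1430, sgn -1
4πI² = N·(3j₀)²·(3jₘ)² = 486/1859
I = -1·√(0.261431/4π) = -0.14423595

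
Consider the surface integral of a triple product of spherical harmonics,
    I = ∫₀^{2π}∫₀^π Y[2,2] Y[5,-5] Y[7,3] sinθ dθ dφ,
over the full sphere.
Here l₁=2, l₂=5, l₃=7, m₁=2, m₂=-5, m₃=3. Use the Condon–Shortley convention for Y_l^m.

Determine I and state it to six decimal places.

m-sum 0 ✓  L=14 even ✓  3≤7≤7 ✓
Π(2lᵢ+1) = 5×11×15 = 825
triangle coeff Δ(2,5,7) = 1/15015
Σ_t [0,0]: t=0:+1/57600 = 1/57600
(3j)²=21/715 [(2 5 7; 0 0 0)], sign=-1
Σ_t [0,0]: t=0:+1/87091200 = 1/87091200
(3j)²=1/15015 [(2 5 7; 2 -5 3)], sign=+1
⇒ 4πI² = 3/1859
I = (-1)√(3/1859/(4π)) = -0.01133225

-0.011332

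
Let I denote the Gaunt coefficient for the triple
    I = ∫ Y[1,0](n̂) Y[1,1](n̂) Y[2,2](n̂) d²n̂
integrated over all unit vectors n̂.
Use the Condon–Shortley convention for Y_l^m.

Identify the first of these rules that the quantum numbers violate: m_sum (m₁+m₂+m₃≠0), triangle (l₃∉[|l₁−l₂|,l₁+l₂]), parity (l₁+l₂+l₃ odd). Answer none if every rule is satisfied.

m_sum

m₁+m₂+m₃ = 0 + 1 + 2 = 3  ✗
triangle: |1−1|=0 ≤ l₃=2 ≤ 1+1=2
parity: l₁+l₂+l₃ = 4 is even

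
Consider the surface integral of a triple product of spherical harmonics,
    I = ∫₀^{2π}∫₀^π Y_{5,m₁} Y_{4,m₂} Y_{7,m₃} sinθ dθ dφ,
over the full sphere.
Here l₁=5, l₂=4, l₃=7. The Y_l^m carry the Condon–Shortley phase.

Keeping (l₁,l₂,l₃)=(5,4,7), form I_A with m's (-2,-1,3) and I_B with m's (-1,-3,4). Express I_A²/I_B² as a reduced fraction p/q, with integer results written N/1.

Same 5,4,7: normalisation and zero-m 3j drop out of the ratio.
A: Δ: 2! 8! 6! / 17! → 1/6126120; sum: t=0:+1/362880 t=1:−1/69120 t=2:+1/172800 = -43/7257600; 3j²(5 4 7; -2 -1 3) = Δ·Π!·Σ² = 1849/170170  (sign -1)
B: Δ: 2! 8! 6! / 17! → 1/6126120; sum: t=0:+1/345600 t=1:−1/518400 = 1/1036800; 3j²(5 4 7; -1 -3 4) = Δ·Π!·Σ² = 7/2210  (sign -1)
I_A²/I_B² = (1849/170170)/(7/2210) = 1849/539

1849/539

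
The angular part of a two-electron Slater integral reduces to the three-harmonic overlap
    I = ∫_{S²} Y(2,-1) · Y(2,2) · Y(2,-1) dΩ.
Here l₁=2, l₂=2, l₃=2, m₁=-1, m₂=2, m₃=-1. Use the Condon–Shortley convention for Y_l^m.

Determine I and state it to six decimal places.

0.220728

Rules hold: Σm=0, L=6 even, 0≤2≤4.
N = 5·5·5 = 125
Δ = 2!·2!·2!/7! = 1/630
Racah Σ t=0..2: t=0:+1/8 t=1:−1/1 t=2:+1/8 = -3/4
⇒ 3j(2 2 2; 0 0 0)² = 2/35, sgn -1
Racah Σ t=2..2: t=2:+1/4 = 1/4
⇒ 3j(2 2 2; -1 2 -1)² = 3/35, sgn -1
4πI² = N·(3j₀)²·(3jₘ)² = 30/49
I = +1·√(0.612245/4π) = 0.22072812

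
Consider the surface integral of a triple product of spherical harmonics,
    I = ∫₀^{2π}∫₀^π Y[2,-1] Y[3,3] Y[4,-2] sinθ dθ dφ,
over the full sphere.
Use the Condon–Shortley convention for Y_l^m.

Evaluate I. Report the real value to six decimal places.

0.000000

l₁+l₂+l₃=9 is odd: 3j(l;000)=0 ⇒ I=0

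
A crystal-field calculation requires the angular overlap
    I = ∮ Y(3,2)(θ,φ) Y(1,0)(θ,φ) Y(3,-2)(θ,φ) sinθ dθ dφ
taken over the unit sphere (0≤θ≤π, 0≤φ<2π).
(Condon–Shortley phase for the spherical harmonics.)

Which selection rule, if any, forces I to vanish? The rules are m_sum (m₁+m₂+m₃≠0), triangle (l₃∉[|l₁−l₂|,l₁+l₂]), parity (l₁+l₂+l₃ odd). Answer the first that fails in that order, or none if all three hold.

m₁+m₂+m₃ = 2 + 0 − 2 = 0  ✓
triangle: |3−1|=2 ≤ l₃=3 ≤ 3+1=4  ✓
parity: l₁+l₂+l₃ = 7 is odd  ✗

parity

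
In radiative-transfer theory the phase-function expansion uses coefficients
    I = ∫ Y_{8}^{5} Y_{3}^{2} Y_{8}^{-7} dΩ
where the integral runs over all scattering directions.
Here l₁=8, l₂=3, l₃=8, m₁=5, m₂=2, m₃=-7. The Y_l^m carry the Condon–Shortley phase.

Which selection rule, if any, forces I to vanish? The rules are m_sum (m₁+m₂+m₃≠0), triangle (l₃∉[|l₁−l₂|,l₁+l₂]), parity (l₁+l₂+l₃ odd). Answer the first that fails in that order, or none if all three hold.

m₁+m₂+m₃ = 5 + 2 − 7 = 0  ✓
triangle: |8−3|=5 ≤ l₃=8 ≤ 8+3=11  ✓
parity: l₁+l₂+l₃ = 19 is odd  ✗

parity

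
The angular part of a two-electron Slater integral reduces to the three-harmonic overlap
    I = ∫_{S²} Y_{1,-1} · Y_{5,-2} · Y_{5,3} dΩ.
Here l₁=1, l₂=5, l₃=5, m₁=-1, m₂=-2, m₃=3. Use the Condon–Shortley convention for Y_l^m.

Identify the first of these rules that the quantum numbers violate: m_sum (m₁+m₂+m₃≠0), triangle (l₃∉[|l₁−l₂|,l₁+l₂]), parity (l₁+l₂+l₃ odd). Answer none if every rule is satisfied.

parity

m₁+m₂+m₃ = -1 − 2 + 3 = 0  ✓
triangle: |1−5|=4 ≤ l₃=5 ≤ 1+5=6  ✓
parity: l₁+l₂+l₃ = 11 is odd  ✗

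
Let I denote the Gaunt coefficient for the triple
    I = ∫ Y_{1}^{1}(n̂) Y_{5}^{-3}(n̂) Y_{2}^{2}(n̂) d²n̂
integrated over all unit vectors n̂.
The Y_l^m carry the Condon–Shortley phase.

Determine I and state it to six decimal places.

triangle: need 4≤l₃≤6, have 2; I=0

0.000000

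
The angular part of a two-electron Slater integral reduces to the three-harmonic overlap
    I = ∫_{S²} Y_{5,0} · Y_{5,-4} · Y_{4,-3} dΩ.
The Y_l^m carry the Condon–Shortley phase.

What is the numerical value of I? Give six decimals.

0 − 4 − 3 = -7 ≠ 0: azimuthal integral kills it; I = 0

0.000000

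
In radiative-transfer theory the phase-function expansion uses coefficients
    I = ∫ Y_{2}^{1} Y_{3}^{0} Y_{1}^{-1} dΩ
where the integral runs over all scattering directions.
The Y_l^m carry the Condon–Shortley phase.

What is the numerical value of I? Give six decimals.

0.143048

Rules hold: Σm=0, L=6 even, 1≤1≤5.
N = 5·7·3 = 105
Δ = 4!·0!·2!/7! = 1/105
Racah Σ t=2..2: t=2:+1/4 = 1/4
⇒ 3j(2 3 1; 0 0 0)² = 3/35, sgn -1
Racah Σ t=1..1: t=1:−1/12 = -1/12
⇒ 3j(2 3 1; 1 0 -1)² = 1/35, sgn -1
4πI² = N·(3j₀)²·(3jₘ)² = 9/35
I = +1·√(0.257143/4π) = 0.14304817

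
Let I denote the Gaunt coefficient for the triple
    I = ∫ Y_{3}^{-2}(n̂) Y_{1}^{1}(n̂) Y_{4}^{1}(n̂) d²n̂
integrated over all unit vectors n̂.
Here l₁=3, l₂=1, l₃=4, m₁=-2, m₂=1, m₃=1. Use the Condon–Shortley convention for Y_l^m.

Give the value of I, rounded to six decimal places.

-0.106622

Rules hold: Σm=0, L=8 even, 2≤4≤4.
N = 7·3·9 = 189
Δ = 0!·6!·2!/9! = 1/252
Racah Σ t=0..0: t=0:+1/36 = 1/36
⇒ 3j(3 1 4; 0 0 0)² = 4/63, sgn +1
Racah Σ t=0..0: t=0:+1/240 = 1/240
⇒ 3j(3 1 4; -2 1 1)² = 1/84, sgn -1
4πI² = N·(3j₀)²·(3jₘ)² = 1/7
I = -1·√(0.142857/4π) = -0.10662181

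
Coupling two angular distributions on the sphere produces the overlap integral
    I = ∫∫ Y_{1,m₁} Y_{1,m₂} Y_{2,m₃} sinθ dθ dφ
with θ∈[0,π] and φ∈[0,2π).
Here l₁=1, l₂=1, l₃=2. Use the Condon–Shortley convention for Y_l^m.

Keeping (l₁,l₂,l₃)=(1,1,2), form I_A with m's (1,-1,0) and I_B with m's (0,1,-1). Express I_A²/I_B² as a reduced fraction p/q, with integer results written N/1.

1/3

Same 1,1,2: normalisation and zero-m 3j drop out of the ratio.
A: Δ: 0! 2! 2! / 5! → 1/30; sum: t=0:+1/4 = 1/4; 3j²(1 1 2; 1 -1 0) = Δ·Π!·Σ² = 1/30  (sign +1)
B: Δ: 0! 2! 2! / 5! → 1/30; sum: t=0:+1/2 = 1/2; 3j²(1 1 2; 0 1 -1) = Δ·Π!·Σ² = 1/10  (sign -1)
I_A²/I_B² = (1/30)/(1/10) = 1/3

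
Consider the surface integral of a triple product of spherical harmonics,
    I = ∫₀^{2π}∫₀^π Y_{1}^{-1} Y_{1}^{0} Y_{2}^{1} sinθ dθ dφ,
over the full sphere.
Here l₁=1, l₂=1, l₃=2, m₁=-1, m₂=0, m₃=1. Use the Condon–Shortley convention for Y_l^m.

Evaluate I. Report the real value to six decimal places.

-0.218510

m-sum 0 ✓  L=4 even ✓  0≤2≤2 ✓
Π(2lᵢ+1) = 3×3×5 = 45
triangle coeff Δ(1,1,2) = 1/30
Σ_t [0,0]: t=0:+1/1 = 1/1
(3j)²=2/15 [(1 1 2; 0 0 0)], sign=+1
Σ_t [0,0]: t=0:+1/2 = 1/2
(3j)²=1/10 [(1 1 2; -1 0 1)], sign=-1
⇒ 4πI² = 3/5
I = (-1)√(3/5/(4π)) = -0.21850969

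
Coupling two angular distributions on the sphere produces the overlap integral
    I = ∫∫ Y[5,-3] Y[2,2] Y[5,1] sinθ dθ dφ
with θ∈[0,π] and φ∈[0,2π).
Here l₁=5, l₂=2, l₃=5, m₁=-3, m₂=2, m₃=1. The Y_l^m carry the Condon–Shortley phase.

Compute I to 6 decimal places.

Checks pass: Σm=0; 12 even; l₃=5∈[3,7].
(2·5+1)(2·2+1)(2·5+1) = 605
Δ: 2! 8! 2! / 13! → 1/38610
sum: t=0:+1/2880 t=1:−1/576 t=2:+1/2880 = -1/960
3j²(5 2 5; 0 0 0) = Δ·Π!·Σ² = 10/429  (sign +1)
sum: t=2:+1/5760 = 1/5760
3j²(5 2 5; -3 2 1) = Δ·Π!·Σ² = 56/2145  (sign +1)
combine: 4πI² = 605·10/429·56/2145 = 560/1521
take √, sign +1: I = 0.17116875

0.171169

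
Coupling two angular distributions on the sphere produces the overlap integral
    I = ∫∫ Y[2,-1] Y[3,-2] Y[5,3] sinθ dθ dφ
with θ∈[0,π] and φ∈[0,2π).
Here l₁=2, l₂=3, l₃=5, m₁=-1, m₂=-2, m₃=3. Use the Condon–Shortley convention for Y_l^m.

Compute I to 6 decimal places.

Rules hold: Σm=0, L=10 even, 1≤5≤5.
N = 5·7·11 = 385
Δ = 0!·4!·6!/11! = 1/2310
Racah Σ t=0..0: t=0:+1/144 = 1/144
⇒ 3j(2 3 5; 0 0 0)² = 10/231, sgn -1
Racah Σ t=0..0: t=0:+1/720 = 1/720
⇒ 3j(2 3 5; -1 -2 3)² = 8/165, sgn +1
4πI² = N·(3j₀)²·(3jₘ)² = 80/99
I = -1·√(0.808081/4π) = -0.25358436

-0.253584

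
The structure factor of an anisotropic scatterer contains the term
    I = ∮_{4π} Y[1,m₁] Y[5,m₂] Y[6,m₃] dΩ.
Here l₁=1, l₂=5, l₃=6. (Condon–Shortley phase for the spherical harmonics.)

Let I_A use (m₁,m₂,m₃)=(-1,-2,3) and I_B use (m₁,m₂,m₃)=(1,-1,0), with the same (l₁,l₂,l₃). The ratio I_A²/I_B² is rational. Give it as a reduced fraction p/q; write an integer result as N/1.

Shared (l₁,l₂,l₃)=(1,5,6): N and (l;000)² cancel in I_A²/I_B².
A: Δ = 0!·2!·10!/13! = 1/858; Racah Σ t=0..0: t=0:+1/60480 = 1/60480; ⇒ 3j(1 5 6; -1 -2 3)² = 6/143, sgn -1
B: Δ = 0!·2!·10!/13! = 1/858; Racah Σ t=0..0: t=0:+1/34560 = 1/34560; ⇒ 3j(1 5 6; 1 -1 0)² = 5/286, sgn +1
I_A²/I_B² = (6/143)/(5/286) = 12/5

12/5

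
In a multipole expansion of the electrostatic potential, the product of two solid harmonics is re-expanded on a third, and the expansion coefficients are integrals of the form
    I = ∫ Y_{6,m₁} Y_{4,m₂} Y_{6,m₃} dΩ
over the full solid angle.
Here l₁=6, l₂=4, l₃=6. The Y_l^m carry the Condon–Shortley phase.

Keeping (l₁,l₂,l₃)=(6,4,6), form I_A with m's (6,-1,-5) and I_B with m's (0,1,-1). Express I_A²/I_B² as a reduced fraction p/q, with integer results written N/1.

1089/56

Shared (l₁,l₂,l₃)=(6,4,6): N and (l;000)² cancel in I_A²/I_B².
A: Δ = 4!·8!·4!/17! = 1/15315300; Racah Σ t=0..0: t=0:+1/5806080 = 1/5806080; ⇒ 3j(6 4 6; 6 -1 -5)² = 165/6188, sgn -1
B: Δ = 4!·8!·4!/17! = 1/15315300; Racah Σ t=1..4: t=1:−1/103680 t=2:+1/13824 t=3:−1/17280 t=4:+1/207360 = 1/103680; ⇒ 3j(6 4 6; 0 1 -1)² = 10/7293, sgn -1
I_A²/I_B² = (165/6188)/(10/7293) = 1089/56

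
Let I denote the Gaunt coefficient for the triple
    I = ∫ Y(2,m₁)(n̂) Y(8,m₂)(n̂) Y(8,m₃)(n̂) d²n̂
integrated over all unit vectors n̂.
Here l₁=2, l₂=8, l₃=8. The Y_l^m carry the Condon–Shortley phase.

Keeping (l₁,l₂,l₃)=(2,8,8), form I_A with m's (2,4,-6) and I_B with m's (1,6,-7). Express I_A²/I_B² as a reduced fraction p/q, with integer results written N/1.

Shared (l₁,l₂,l₃)=(2,8,8): N and (l;000)² cancel in I_A²/I_B².
A: Δ = 2!·2!·14!/19! = 1/348840; Racah Σ t=0..0: t=0:+1/3832012800 = 1/3832012800; ⇒ 3j(2 8 8; 2 4 -6)² = 91/9690, sgn +1
B: Δ = 2!·2!·14!/19! = 1/348840; Racah Σ t=0..1: t=0:+1/174356582400 t=1:−1/12454041600 = -1/13412044800; ⇒ 3j(2 8 8; 1 6 -7)² = 169/7752, sgn +1
I_A²/I_B² = (91/9690)/(169/7752) = 28/65

28/65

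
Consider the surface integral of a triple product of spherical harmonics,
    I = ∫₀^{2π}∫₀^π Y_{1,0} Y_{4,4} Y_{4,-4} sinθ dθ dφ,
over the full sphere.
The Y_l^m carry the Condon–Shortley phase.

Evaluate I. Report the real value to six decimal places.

0.000000

Σlᵢ=9 odd — θ-integrand is odd under cosθ→−cosθ; I=0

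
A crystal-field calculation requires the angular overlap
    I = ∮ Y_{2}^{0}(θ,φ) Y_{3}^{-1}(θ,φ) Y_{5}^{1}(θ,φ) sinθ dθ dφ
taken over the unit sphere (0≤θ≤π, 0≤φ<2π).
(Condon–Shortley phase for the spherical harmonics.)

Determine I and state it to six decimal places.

-0.227318

Checks pass: Σm=0; 10 even; l₃=5∈[1,5].
(2·2+1)(2·3+1)(2·5+1) = 385
Δ: 0! 4! 6! / 11! → 1/2310
sum: t=0:+1/144 = 1/144
3j²(2 3 5; 0 0 0) = Δ·Π!·Σ² = 10/231  (sign -1)
sum: t=0:+1/192 = 1/192
3j²(2 3 5; 0 -1 1) = Δ·Π!·Σ² = 3/77  (sign +1)
combine: 4πI² = 385·10/231·3/77 = 50/77
take √, sign -1: I = -0.22731846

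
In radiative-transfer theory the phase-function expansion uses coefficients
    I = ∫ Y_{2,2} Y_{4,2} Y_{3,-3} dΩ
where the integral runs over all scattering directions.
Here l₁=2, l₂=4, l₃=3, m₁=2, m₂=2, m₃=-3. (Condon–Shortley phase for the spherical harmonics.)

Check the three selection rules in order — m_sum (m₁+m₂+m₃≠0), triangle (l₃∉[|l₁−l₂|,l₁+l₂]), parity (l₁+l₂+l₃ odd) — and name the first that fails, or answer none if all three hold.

m_sum

Σmᵢ = 1  ✗
l₃∈[|l₁−l₂|,l₁+l₂]=[2,6], have l₃=3
Σlᵢ = 9 ⇒ odd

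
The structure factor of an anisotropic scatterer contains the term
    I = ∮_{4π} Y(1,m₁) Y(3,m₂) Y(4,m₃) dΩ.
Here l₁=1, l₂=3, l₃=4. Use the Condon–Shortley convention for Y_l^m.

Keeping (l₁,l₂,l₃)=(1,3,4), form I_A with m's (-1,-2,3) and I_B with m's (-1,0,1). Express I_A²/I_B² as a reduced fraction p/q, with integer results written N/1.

Shared (l₁,l₂,l₃)=(1,3,4): N and (l;000)² cancel in I_A²/I_B².
A: Δ = 0!·2!·6!/9! = 1/252; Racah Σ t=0..0: t=0:+1/240 = 1/240; ⇒ 3j(1 3 4; -1 -2 3)² = 1/12, sgn -1
B: Δ = 0!·2!·6!/9! = 1/252; Racah Σ t=0..0: t=0:+1/72 = 1/72; ⇒ 3j(1 3 4; -1 0 1)² = 5/126, sgn -1
I_A²/I_B² = (1/12)/(5/126) = 21/10

21/10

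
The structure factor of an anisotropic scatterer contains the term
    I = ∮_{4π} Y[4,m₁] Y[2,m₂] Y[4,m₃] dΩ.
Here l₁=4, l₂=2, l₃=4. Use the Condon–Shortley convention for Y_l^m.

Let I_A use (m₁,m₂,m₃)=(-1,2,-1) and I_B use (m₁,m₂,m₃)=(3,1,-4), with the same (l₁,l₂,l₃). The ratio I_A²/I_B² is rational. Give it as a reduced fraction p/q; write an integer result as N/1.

Shared (l₁,l₂,l₃)=(4,2,4): N and (l;000)² cancel in I_A²/I_B².
A: Δ = 2!·6!·2!/11! = 1/13860; Racah Σ t=2..2: t=2:+1/144 = 1/144; ⇒ 3j(4 2 4; -1 2 -1)² = 10/231, sgn -1
B: Δ = 2!·6!·2!/11! = 1/13860; Racah Σ t=1..1: t=1:−1/1440 = -1/1440; ⇒ 3j(4 2 4; 3 1 -4)² = 7/165, sgn -1
I_A²/I_B² = (10/231)/(7/165) = 50/49

50/49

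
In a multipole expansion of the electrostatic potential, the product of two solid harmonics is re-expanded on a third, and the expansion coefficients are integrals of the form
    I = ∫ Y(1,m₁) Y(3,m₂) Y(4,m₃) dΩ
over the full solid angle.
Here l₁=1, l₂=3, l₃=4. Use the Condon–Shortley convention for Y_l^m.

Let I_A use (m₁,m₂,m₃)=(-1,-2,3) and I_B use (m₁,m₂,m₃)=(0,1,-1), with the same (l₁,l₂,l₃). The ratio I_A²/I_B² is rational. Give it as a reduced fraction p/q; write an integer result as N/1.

7/5

l's match ⇒ only the (l;m) 3-j factors differ between A and B.
A: triangle coeff Δ(1,3,4) = 1/252; Σ_t [0,0]: t=0:+1/240 = 1/240; (3j)²=1/12 [(1 3 4; -1 -2 3)], sign=-1
B: triangle coeff Δ(1,3,4) = 1/252; Σ_t [0,0]: t=0:+1/48 = 1/48; (3j)²=5/84 [(1 3 4; 0 1 -1)], sign=-1
I_A²/I_B² = (1/12)/(5/84) = 7/5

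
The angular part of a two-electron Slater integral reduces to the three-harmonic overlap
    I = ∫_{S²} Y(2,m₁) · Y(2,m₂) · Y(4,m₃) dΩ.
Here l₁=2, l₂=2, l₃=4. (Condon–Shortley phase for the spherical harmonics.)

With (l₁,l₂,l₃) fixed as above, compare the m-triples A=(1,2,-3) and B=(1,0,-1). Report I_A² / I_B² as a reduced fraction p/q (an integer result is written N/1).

Shared (l₁,l₂,l₃)=(2,2,4): N and (l;000)² cancel in I_A²/I_B².
A: Δ = 0!·4!·4!/9! = 1/630; Racah Σ t=0..0: t=0:+1/144 = 1/144; ⇒ 3j(2 2 4; 1 2 -3)² = 1/18, sgn -1
B: Δ = 0!·4!·4!/9! = 1/630; Racah Σ t=0..0: t=0:+1/24 = 1/24; ⇒ 3j(2 2 4; 1 0 -1)² = 1/21, sgn -1
I_A²/I_B² = (1/18)/(1/21) = 7/6

7/6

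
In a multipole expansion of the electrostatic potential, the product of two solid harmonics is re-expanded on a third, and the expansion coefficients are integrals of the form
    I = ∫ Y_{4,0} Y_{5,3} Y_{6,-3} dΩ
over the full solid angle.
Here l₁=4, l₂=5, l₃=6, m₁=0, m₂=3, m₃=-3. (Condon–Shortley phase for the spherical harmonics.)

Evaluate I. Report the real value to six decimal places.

Σlᵢ=15 odd — θ-integrand is odd under cosθ→−cosθ; I=0

0.000000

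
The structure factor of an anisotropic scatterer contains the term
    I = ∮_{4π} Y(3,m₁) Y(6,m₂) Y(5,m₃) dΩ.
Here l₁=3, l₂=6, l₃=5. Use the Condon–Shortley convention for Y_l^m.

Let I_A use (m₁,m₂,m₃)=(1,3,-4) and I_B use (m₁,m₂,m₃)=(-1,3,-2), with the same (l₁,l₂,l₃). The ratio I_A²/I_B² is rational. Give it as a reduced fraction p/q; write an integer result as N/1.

4/3

l's match ⇒ only the (l;m) 3-j factors differ between A and B.
A: triangle coeff Δ(3,6,5) = 1/675675; Σ_t [1,2]: t=1:−1/241920 t=2:+1/40320 = 1/48384; (3j)²=24/1001 [(3 6 5; 1 3 -4)], sign=-1
B: triangle coeff Δ(3,6,5) = 1/675675; Σ_t [2,4]: t=2:+1/40320 t=3:−1/8640 t=4:+1/34560 = -1/16128; (3j)²=18/1001 [(3 6 5; -1 3 -2)], sign=+1
I_A²/I_B² = (24/1001)/(18/1001) = 4/3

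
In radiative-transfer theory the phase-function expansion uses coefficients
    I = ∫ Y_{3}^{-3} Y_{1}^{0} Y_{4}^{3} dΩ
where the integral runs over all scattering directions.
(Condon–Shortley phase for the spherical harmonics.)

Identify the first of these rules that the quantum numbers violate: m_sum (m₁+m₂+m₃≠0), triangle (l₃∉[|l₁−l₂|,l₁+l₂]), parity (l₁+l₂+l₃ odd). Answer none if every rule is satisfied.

none

azimuthal sum: -3 + 0 + 3 = 0  ✓
2 ≤ 4 ≤ 4 (triangle on l)  ✓
L = 3 + 1 + 4 = 8 (even)  ✓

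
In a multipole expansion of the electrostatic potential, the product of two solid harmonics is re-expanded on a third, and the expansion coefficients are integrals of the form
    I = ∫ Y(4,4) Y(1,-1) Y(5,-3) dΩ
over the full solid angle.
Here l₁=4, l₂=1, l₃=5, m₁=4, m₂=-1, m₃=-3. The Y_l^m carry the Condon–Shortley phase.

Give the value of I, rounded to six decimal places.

Rules hold: Σm=0, L=10 even, 3≤5≤5.
N = 9·3·11 = 297
Δ = 0!·8!·2!/11! = 1/495
Racah Σ t=0..0: t=0:+1/576 = 1/576
⇒ 3j(4 1 5; 0 0 0)² = 5/99, sgn -1
Racah Σ t=0..0: t=0:+1/80640 = 1/80640
⇒ 3j(4 1 5; 4 -1 -3)² = 1/495, sgn +1
4πI² = N·(3j₀)²·(3jₘ)² = 1/33
I = -1·√(0.030303/4π) = -0.04910640

-0.049106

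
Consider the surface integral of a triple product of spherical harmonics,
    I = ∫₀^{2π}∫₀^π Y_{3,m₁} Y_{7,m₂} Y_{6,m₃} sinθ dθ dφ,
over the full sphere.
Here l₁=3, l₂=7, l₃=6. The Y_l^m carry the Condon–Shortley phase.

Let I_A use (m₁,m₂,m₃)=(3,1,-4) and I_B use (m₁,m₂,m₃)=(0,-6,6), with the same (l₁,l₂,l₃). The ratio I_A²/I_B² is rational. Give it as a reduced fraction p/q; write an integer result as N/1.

1125/6292

Same 3,7,6: normalisation and zero-m 3j drop out of the ratio.
A: Δ: 4! 2! 10! / 17! → 1/2042040; sum: t=0:+1/3870720 = 1/3870720; 3j²(3 7 6; 3 1 -4) = Δ·Π!·Σ² = 675/136136  (sign +1)
B: Δ: 4! 2! 10! / 17! → 1/2042040; sum: t=1:−1/43545600 = -1/43545600; 3j²(3 7 6; 0 -6 6) = Δ·Π!·Σ² = 33/1190  (sign -1)
I_A²/I_B² = (675/136136)/(33/1190) = 1125/6292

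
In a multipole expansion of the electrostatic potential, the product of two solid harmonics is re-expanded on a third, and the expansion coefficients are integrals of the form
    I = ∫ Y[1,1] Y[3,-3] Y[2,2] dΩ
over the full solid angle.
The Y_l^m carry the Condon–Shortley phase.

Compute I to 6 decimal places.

Checks pass: Σm=0; 6 even; l₃=2∈[2,4].
(2·1+1)(2·3+1)(2·2+1) = 105
Δ: 2! 0! 4! / 7! → 1/105
sum: t=1:−1/4 = -1/4
3j²(1 3 2; 0 0 0) = Δ·Π!·Σ² = 3/35  (sign -1)
sum: t=0:+1/48 = 1/48
3j²(1 3 2; 1 -3 2) = Δ·Π!·Σ² = 1/7  (sign +1)
combine: 4πI² = 105·3/35·1/7 = 9/7
take √, sign -1: I = -0.31986543

-0.319865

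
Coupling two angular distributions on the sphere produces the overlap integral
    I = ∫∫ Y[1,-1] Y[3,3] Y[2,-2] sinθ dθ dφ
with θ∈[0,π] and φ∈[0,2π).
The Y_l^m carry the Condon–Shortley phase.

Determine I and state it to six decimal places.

Rules hold: Σm=0, L=6 even, 2≤2≤4.
N = 3·7·5 = 105
Δ = 2!·0!·4!/7! = 1/105
Racah Σ t=1..1: t=1:−1/4 = -1/4
⇒ 3j(1 3 2; 0 0 0)² = 3/35, sgn -1
Racah Σ t=2..2: t=2:+1/48 = 1/48
⇒ 3j(1 3 2; -1 3 -2)² = 1/7, sgn +1
4πI² = N·(3j₀)²·(3jₘ)² = 9/7
I = -1·√(1.28571/4π) = -0.31986543

-0.319865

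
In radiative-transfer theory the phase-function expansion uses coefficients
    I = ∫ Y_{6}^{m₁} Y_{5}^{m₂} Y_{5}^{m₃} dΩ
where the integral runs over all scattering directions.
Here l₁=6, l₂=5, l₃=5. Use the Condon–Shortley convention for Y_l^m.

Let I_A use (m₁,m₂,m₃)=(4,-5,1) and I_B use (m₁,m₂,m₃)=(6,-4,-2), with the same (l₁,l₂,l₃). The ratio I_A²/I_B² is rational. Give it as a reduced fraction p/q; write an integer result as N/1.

375/308

l's match ⇒ only the (l;m) 3-j factors differ between A and B.
A: triangle coeff Δ(6,5,5) = 1/28588560; Σ_t [0,0]: t=0:+1/829440 = 1/829440; (3j)²=225/9724 [(6 5 5; 4 -5 1)], sign=+1
B: triangle coeff Δ(6,5,5) = 1/28588560; Σ_t [0,0]: t=0:+1/3110400 = 1/3110400; (3j)²=21/1105 [(6 5 5; 6 -4 -2)], sign=-1
I_A²/I_B² = (225/9724)/(21/1105) = 375/308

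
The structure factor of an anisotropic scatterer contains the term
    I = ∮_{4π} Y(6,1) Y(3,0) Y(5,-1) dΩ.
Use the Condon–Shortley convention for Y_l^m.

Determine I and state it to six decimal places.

Rules hold: Σm=0, L=14 even, 3≤5≤9.
N = 13·7·11 = 1001
Δ = 4!·8!·2!/15! = 1/675675
Racah Σ t=1..3: t=1:−1/8640 t=2:+1/2304 t=3:−1/8640 = 7/34560
⇒ 3j(6 3 5; 0 0 0)² = 7/429, sgn -1
Racah Σ t=1..3: t=1:−1/6912 t=2:+1/2880 t=3:−1/17280 = 1/6912
⇒ 3j(6 3 5; 1 0 -1)² = 5/429, sgn +1
4πI² = N·(3j₀)²·(3jₘ)² = 245/1287
I = -1·√(0.190365/4π) = -0.12308038

-0.123080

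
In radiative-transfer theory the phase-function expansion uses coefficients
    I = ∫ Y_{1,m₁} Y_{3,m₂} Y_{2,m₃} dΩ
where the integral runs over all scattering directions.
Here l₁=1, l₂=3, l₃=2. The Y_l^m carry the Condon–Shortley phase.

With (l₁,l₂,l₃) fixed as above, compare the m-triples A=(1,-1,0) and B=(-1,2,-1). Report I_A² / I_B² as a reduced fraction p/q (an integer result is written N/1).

3/5

Same 1,3,2: normalisation and zero-m 3j drop out of the ratio.
A: Δ: 2! 0! 4! / 7! → 1/105; sum: t=0:+1/8 = 1/8; 3j²(1 3 2; 1 -1 0) = Δ·Π!·Σ² = 2/35  (sign +1)
B: Δ: 2! 0! 4! / 7! → 1/105; sum: t=2:+1/12 = 1/12; 3j²(1 3 2; -1 2 -1) = Δ·Π!·Σ² = 2/21  (sign -1)
I_A²/I_B² = (2/35)/(2/21) = 3/5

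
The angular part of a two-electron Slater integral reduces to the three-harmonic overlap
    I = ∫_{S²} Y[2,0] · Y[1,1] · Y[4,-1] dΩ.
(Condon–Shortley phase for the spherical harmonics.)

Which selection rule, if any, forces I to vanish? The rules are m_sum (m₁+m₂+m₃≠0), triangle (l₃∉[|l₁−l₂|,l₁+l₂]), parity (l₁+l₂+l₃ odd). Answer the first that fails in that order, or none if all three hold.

triangle

azimuthal sum: 0 + 1 − 1 = 0  ✓
1 ≤ 4 ≤ 3 (triangle on l)  ✗
L = 2 + 1 + 4 = 7 (odd)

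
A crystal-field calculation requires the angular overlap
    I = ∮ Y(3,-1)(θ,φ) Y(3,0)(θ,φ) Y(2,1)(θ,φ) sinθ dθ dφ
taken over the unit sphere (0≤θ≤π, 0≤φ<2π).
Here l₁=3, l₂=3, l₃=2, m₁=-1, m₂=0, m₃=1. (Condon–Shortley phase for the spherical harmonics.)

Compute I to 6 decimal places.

-0.059471

Checks pass: Σm=0; 8 even; l₃=2∈[0,6].
(2·3+1)(2·3+1)(2·2+1) = 245
Δ: 4! 2! 2! / 9! → 1/3780
sum: t=1:−1/24 t=2:+1/4 t=3:−1/24 = 1/6
3j²(3 3 2; 0 0 0) = Δ·Π!·Σ² = 4/105  (sign +1)
sum: t=2:+1/8 t=3:−1/12 = 1/24
3j²(3 3 2; -1 0 1) = Δ·Π!·Σ² = 1/210  (sign -1)
combine: 4πI² = 245·4/105·1/210 = 2/45
take √, sign -1: I = -0.05947080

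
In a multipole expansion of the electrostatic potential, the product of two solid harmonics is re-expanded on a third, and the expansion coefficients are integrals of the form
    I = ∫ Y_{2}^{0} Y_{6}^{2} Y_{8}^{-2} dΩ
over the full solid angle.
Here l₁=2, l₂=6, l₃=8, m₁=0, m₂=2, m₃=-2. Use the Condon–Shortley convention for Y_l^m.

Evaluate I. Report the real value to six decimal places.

Checks pass: Σm=0; 16 even; l₃=8∈[4,8].
(2·2+1)(2·6+1)(2·8+1) = 1105
Δ: 0! 4! 12! / 17! → 1/30940
sum: t=0:+1/2073600 = 1/2073600
3j²(2 6 8; 0 0 0) = Δ·Π!·Σ² = 28/1105  (sign +1)
sum: t=0:+1/3870720 = 1/3870720
3j²(2 6 8; 0 2 -2) = Δ·Π!·Σ² = 135/6188  (sign +1)
combine: 4πI² = 1105·28/1105·135/6188 = 135/221
take √, sign +1: I = 0.22047828

0.220478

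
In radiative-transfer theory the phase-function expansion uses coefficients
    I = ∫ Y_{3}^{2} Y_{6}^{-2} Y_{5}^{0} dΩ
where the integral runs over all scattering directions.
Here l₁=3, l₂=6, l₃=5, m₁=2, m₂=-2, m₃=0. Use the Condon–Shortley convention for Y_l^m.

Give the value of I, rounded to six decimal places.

Checks pass: Σm=0; 14 even; l₃=5∈[3,9].
(2·3+1)(2·6+1)(2·5+1) = 1001
Δ: 4! 2! 8! / 15! → 1/675675
sum: t=1:−1/8640 t=2:+1/2304 t=3:−1/8640 = 7/34560
3j²(3 6 5; 0 0 0) = Δ·Π!·Σ² = 7/429  (sign -1)
sum: t=0:+1/13824 t=1:−1/8640 = -1/23040
3j²(3 6 5; 2 -2 0) = Δ·Π!·Σ² = 2/429  (sign +1)
combine: 4πI² = 1001·7/429·2/429 = 98/1287
take √, sign -1: I = -0.07784287

-0.077843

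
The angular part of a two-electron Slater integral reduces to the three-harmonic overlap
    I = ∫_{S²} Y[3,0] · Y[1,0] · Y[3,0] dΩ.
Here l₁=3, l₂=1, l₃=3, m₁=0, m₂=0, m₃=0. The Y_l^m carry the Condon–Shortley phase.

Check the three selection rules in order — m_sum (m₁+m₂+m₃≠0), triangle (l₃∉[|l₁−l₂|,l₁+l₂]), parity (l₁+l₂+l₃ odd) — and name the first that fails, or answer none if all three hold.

m₁+m₂+m₃ = 0 + 0 + 0 = 0  ✓
triangle: |3−1|=2 ≤ l₃=3 ≤ 3+1=4  ✓
parity: l₁+l₂+l₃ = 7 is odd  ✗

parity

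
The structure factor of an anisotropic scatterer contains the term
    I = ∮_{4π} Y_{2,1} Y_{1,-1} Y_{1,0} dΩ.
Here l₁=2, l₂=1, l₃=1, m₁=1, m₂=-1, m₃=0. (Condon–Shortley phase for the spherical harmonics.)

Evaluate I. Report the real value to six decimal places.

m-sum 0 ✓  L=4 even ✓  1≤1≤3 ✓
Π(2lᵢ+1) = 5×3×3 = 45
triangle coeff Δ(2,1,1) = 1/30
Σ_t [1,1]: t=1:−1/1 = -1/1
(3j)²=2/15 [(2 1 1; 0 0 0)], sign=+1
Σ_t [0,0]: t=0:+1/2 = 1/2
(3j)²=1/10 [(2 1 1; 1 -1 0)], sign=-1
⇒ 4πI² = 3/5
I = (-1)√(3/5/(4π)) = -0.21850969

-0.218510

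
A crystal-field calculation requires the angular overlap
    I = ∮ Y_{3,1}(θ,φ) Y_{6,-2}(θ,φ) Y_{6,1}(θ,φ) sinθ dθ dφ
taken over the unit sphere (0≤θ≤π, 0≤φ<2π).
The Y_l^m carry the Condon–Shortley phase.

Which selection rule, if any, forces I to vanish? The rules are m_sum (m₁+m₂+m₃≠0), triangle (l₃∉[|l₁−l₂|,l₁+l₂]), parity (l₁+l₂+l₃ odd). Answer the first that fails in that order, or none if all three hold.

parity

azimuthal sum: 1 − 2 + 1 = 0  ✓
3 ≤ 6 ≤ 9 (triangle on l)  ✓
L = 3 + 6 + 6 = 15 (odd)  ✗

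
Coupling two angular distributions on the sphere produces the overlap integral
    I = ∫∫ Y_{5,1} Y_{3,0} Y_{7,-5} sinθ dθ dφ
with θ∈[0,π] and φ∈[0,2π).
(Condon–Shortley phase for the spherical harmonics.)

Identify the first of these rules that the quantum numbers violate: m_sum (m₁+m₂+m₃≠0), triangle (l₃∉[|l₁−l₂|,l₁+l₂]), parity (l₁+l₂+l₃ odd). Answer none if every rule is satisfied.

m_sum

azimuthal sum: 1 + 0 − 5 = -4  ✗
2 ≤ 7 ≤ 8 (triangle on l)
L = 5 + 3 + 7 = 15 (odd)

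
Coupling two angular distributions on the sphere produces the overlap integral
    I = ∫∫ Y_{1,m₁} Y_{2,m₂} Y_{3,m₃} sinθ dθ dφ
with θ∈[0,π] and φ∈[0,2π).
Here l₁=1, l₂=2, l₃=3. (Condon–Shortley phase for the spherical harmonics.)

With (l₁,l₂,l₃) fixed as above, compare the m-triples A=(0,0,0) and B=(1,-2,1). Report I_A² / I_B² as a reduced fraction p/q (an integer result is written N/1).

l's match ⇒ only the (l;m) 3-j factors differ between A and B.
A: triangle coeff Δ(1,2,3) = 1/105; Σ_t [0,0]: t=0:+1/4 = 1/4; (3j)²=3/35 [(1 2 3; 0 0 0)], sign=-1
B: triangle coeff Δ(1,2,3) = 1/105; Σ_t [0,0]: t=0:+1/48 = 1/48; (3j)²=1/105 [(1 2 3; 1 -2 1)], sign=+1
I_A²/I_B² = (3/35)/(1/105) = 9/1

9/1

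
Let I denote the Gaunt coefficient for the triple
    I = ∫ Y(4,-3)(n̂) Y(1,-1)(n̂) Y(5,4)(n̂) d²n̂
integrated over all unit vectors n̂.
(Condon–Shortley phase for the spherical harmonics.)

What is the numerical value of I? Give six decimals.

0.294638

Rules hold: Σm=0, L=10 even, 3≤5≤5.
N = 9·3·11 = 297
Δ = 0!·8!·2!/11! = 1/495
Racah Σ t=0..0: t=0:+1/576 = 1/576
⇒ 3j(4 1 5; 0 0 0)² = 5/99, sgn -1
Racah Σ t=0..0: t=0:+1/10080 = 1/10080
⇒ 3j(4 1 5; -3 -1 4)² = 4/55, sgn -1
4πI² = N·(3j₀)²·(3jₘ)² = 12/11
I = +1·√(1.09091/4π) = 0.29463840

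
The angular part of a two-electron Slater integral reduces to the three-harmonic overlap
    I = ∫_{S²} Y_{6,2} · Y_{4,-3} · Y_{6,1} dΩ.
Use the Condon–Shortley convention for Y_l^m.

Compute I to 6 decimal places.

-0.039511

Checks pass: Σm=0; 16 even; l₃=6∈[2,10].
(2·6+1)(2·4+1)(2·6+1) = 1521
Δ: 4! 8! 4! / 17! → 1/15315300
sum: t=0:+1/829440 t=1:−1/25920 t=2:+1/9216 t=3:−1/25920 t=4:+1/829440 = 7/207360
3j²(6 4 6; 0 0 0) = Δ·Π!·Σ² = 28/2431  (sign +1)
sum: t=0:+1/82944 t=1:−1/103680 = 1/414720
3j²(6 4 6; 2 -3 1) = Δ·Π!·Σ² = 49/43758  (sign -1)
combine: 4πI² = 1521·28/2431·49/43758 = 686/34969
take √, sign -1: I = -0.03951077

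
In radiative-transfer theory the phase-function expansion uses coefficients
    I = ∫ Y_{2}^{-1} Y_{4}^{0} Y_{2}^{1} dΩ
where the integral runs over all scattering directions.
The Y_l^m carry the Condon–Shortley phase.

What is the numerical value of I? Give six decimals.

0.161197

Rules hold: Σm=0, L=8 even, 2≤2≤6.
N = 5·9·5 = 225
Δ = 4!·0!·4!/9! = 1/630
Racah Σ t=2..2: t=2:+1/16 = 1/16
⇒ 3j(2 4 2; 0 0 0)² = 2/35, sgn +1
Racah Σ t=3..3: t=3:−1/36 = -1/36
⇒ 3j(2 4 2; -1 0 1)² = 8/315, sgn +1
4πI² = N·(3j₀)²·(3jₘ)² = 16/49
I = +1·√(0.326531/4π) = 0.16119702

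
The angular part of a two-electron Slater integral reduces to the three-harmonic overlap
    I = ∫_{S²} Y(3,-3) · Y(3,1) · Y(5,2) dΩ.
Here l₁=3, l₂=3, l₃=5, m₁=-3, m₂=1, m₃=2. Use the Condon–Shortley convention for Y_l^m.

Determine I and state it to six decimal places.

Σlᵢ=11 odd — θ-integrand is odd under cosθ→−cosθ; I=0

0.000000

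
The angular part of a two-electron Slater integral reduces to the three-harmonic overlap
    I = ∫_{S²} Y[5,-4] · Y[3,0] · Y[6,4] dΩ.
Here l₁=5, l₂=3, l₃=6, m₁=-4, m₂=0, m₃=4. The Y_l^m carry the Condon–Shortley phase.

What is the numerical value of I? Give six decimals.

-0.139560

m-sum 0 ✓  L=14 even ✓  2≤6≤8 ✓
Π(2lᵢ+1) = 11×7×13 = 1001
triangle coeff Δ(5,3,6) = 1/675675
Σ_t [0,2]: t=0:+1/8640 t=1:−1/2304 t=2:+1/8640 = -7/34560
(3j)²=7/429 [(5 3 6; 0 0 0)], sign=-1
Σ_t [1,2]: t=1:−1/161280 t=2:+1/60480 = 1/96768
(3j)²=15/1001 [(5 3 6; -4 0 4)], sign=+1
⇒ 4πI² = 35/143
I = (-1)√(35/143/(4π)) = -0.13956004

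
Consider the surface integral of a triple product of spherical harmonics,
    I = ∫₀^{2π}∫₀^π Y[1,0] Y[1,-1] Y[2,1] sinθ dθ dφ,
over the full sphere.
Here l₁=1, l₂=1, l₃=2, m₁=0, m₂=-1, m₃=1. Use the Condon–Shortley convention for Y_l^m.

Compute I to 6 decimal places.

Checks pass: Σm=0; 4 even; l₃=2∈[0,2].
(2·1+1)(2·1+1)(2·2+1) = 45
Δ: 0! 2! 2! / 5! → 1/30
sum: t=0:+1/1 = 1/1
3j²(1 1 2; 0 0 0) = Δ·Π!·Σ² = 2/15  (sign +1)
sum: t=0:+1/2 = 1/2
3j²(1 1 2; 0 -1 1) = Δ·Π!·Σ² = 1/10  (sign -1)
combine: 4πI² = 45·2/15·1/10 = 3/5
take √, sign -1: I = -0.21850969

-0.218510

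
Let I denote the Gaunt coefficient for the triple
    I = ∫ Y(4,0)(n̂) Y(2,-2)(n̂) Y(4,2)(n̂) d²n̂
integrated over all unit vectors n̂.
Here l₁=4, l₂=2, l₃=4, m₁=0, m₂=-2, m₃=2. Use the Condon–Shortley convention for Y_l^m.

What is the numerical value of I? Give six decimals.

m-sum 0 ✓  L=10 even ✓  2≤4≤6 ✓
Π(2lᵢ+1) = 9×5×9 = 405
triangle coeff Δ(4,2,4) = 1/13860
Σ_t [0,2]: t=0:+1/192 t=1:−1/36 t=2:+1/192 = -5/288
(3j)²=20/693 [(4 2 4; 0 0 0)], sign=-1
Σ_t [0,0]: t=0:+1/192 = 1/192
(3j)²=3/77 [(4 2 4; 0 -2 2)], sign=+1
⇒ 4πI² = 2700/5929
I = (-1)√(2700/5929/(4π)) = -0.19036462

-0.190365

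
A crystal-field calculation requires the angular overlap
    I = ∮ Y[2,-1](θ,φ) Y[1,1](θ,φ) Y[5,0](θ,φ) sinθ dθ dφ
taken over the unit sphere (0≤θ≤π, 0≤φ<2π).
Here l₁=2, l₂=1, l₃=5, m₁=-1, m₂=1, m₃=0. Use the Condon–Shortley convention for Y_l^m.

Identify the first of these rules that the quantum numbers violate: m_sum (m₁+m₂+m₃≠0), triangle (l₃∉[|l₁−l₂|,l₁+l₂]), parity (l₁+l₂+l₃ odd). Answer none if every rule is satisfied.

triangle

azimuthal sum: -1 + 1 + 0 = 0  ✓
1 ≤ 5 ≤ 3 (triangle on l)  ✗
L = 2 + 1 + 5 = 8 (even)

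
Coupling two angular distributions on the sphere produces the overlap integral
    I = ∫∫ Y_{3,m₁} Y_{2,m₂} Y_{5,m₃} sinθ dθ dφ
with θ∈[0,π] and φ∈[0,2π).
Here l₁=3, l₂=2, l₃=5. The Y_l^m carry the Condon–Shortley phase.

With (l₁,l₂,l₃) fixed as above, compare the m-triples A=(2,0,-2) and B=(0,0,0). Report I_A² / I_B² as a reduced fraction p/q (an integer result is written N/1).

Shared (l₁,l₂,l₃)=(3,2,5): N and (l;000)² cancel in I_A²/I_B².
A: Δ = 0!·6!·4!/11! = 1/2310; Racah Σ t=0..0: t=0:+1/480 = 1/480; ⇒ 3j(3 2 5; 2 0 -2)² = 3/110, sgn -1
B: Δ = 0!·6!·4!/11! = 1/2310; Racah Σ t=0..0: t=0:+1/144 = 1/144; ⇒ 3j(3 2 5; 0 0 0)² = 10/231, sgn -1
I_A²/I_B² = (3/110)/(10/231) = 63/100

63/100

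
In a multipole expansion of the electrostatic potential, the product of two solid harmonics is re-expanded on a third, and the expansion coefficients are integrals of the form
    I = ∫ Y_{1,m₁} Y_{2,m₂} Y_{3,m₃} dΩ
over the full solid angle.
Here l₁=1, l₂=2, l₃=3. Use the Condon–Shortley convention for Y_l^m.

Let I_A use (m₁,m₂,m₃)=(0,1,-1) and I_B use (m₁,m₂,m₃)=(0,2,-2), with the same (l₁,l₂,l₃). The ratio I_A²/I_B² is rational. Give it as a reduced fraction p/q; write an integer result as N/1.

8/5

l's match ⇒ only the (l;m) 3-j factors differ between A and B.
A: triangle coeff Δ(1,2,3) = 1/105; Σ_t [0,0]: t=0:+1/6 = 1/6; (3j)²=8/105 [(1 2 3; 0 1 -1)], sign=+1
B: triangle coeff Δ(1,2,3) = 1/105; Σ_t [0,0]: t=0:+1/24 = 1/24; (3j)²=1/21 [(1 2 3; 0 2 -2)], sign=-1
I_A²/I_B² = (8/105)/(1/21) = 8/5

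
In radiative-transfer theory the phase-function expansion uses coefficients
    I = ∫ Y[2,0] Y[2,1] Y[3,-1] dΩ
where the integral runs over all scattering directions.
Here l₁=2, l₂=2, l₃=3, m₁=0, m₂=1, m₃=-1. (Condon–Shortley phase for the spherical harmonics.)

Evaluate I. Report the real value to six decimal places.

l₁+l₂+l₃=7 is odd: 3j(l;000)=0 ⇒ I=0

0.000000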